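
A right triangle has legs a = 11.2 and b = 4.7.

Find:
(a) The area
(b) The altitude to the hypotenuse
(a) The legs are perpendicular, so Area = ½·a·b = ½·11.2·4.7 = ½·52.64 = 26.32
(b) Hypotenuse c = √(a² + b²) = √(125.44 + 22.09) = √147.53 ≈ 12.1462
    Area = ½·c·h_c  ⇒  h_c = 2·Area/c = 52.64/12.1462 ≈ 4.33387

Area = 26.32, h_c = 4.334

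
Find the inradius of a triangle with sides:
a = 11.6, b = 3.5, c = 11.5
r = Area/s where s is the semi-perimeter.
s = (11.6 + 3.5 + 11.5)/2 = 26.6/2 = 13.3
Area = √(s(s−a)(s−b)(s−c)) = √(13.3·1.7·9.8·1.8) ≈ √398.84 ≈ 19.971
r ≈ 19.971/13.3 ≈ 1.50158

r = 1.502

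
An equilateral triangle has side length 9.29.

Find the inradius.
r = Area/s with s the semi-perimeter.
Area = (√3/4)·9.29² = (√3/4)·86.3041 ≈ 0.433013·86.3041 ≈ 37.3708
s = 3·9.29/2 = 13.935
r ≈ 37.3708/13.935 ≈ 2.68179
(Equivalently r = side/(2√3) = 9.29/3.4641 ≈ 2.68179.)

r = 2.682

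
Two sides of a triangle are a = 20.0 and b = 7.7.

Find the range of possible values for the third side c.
Triangle inequality: |a − b| < c < a + b
|a − b| = |20.0 − 7.7| = 12.3
a + b = 20.0 + 7.7 = 27.7

12.3 < c < 27.7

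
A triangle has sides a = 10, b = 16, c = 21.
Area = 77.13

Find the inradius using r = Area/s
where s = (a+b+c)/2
s = (10 + 16 + 21)/2 = 47/2 = 23.5
r = Area/s = 77.13/23.5 ≈ 3.28213

r = 3.282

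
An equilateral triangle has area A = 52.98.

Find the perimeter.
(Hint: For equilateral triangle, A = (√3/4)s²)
A = (√3/4)s²  ⇒  s² = 4A/√3 = 4·52.98/√3 = 211.92/1.73205 ≈ 122.352
s ≈ √122.352 ≈ 11.0613
Perimeter = 3s ≈ 3·11.0613 ≈ 33.1839

Perimeter = 33.18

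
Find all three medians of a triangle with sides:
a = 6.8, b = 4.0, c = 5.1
Median formula: m_a = ½√(2b² + 2c² − a²) (and cyclically). a² = 46.24, b² = 16, c² = 26.01.
m_a = ½√(2·16 + 2·26.01 − 46.24) = ½√37.78 ≈ ½·6.14654 ≈ 3.07327
m_b = ½√(2·46.24 + 2·26.01 − 16) = ½√128.5 ≈ ½·11.3358 ≈ 5.66789
m_c = ½√(2·46.24 + 2·16 − 26.01) = ½√98.47 ≈ ½·9.92321 ≈ 4.9616

m_a = 3.073, m_b = 5.668, m_c = 4.962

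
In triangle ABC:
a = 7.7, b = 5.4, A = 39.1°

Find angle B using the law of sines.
a/sin(A) = b/sin(B)  ⇒  sin(B) = b·sin(A)/a = 5.4·sin(39.1°)/7.7
sin(39.1°) ≈ 0.630676
sin(B) ≈ 5.4·0.630676/7.7 ≈ 3.40565/7.7 ≈ 0.442292
B = arcsin(0.442292) ≈ 26.2502°
(Since b ≤ a we need B ≤ A, so the obtuse alternative 180° − 26.2502° ≈ 153.75° is rejected.)

B = 26.25°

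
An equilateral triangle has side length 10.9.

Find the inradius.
r = Area/s with s the semi-perimeter.
Area = (√3/4)·10.9² = (√3/4)·118.81 ≈ 0.433013·118.81 ≈ 51.4462
s = 3·10.9/2 = 16.35
r ≈ 51.4462/16.35 ≈ 3.14656
(Equivalently r = side/(2√3) = 10.9/3.4641 ≈ 3.14656.)

r = 3.147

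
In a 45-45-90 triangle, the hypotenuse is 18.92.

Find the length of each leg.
In a 45-45-90 triangle hypotenuse = leg·√2, so leg = hypotenuse/√2.
Leg = 18.92/√2 ≈ 18.92/1.41421 ≈ 13.3785

Each leg = 13.38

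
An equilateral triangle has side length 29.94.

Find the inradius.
r = Area/s with s the semi-perimeter.
Area = (√3/4)·29.94² = (√3/4)·896.4036 ≈ 0.433013·896.4036 ≈ 388.154
s = 3·29.94/2 = 44.91
r ≈ 388.154/44.91 ≈ 8.64293
(Equivalently r = side/(2√3) = 29.94/3.4641 ≈ 8.64293.)

r = 8.643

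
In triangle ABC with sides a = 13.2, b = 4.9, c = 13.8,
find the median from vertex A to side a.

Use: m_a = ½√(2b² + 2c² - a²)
m_a = ½√(2·4.9² + 2·13.8² − 13.2²) = ½√(2·24.01 + 2·190.44 − 174.24) = ½√(48.02 + 380.88 − 174.24) = ½√254.66
√254.66 ≈ 15.9581, so m_a ≈ 7.97904

m_a = 7.979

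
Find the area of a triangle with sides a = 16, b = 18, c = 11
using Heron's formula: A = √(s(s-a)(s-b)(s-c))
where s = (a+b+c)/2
s = (16 + 18 + 11)/2 = 45/2 = 22.5
s − a = 6.5, s − b = 4.5, s − c = 11.5
s(s−a)(s−b)(s−c) = 22.5·6.5·4.5·11.5 = 7568.4375
Area = √7568.4375 ≈ 86.9968

s = 22.5, Area = 87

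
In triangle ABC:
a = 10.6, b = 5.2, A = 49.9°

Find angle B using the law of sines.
a/sin(A) = b/sin(B)  ⇒  sin(B) = b·sin(A)/a = 5.2·sin(49.9°)/10.6
sin(49.9°) ≈ 0.764921
sin(B) ≈ 5.2·0.764921/10.6 ≈ 3.97759/10.6 ≈ 0.375244
B = arcsin(0.375244) ≈ 22.0394°
(Since b ≤ a we need B ≤ A, so the obtuse alternative 180° − 22.0394° ≈ 157.961° is rejected.)

B = 22.04°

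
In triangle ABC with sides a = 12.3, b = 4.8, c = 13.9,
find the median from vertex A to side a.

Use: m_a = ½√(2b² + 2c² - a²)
m_a = ½√(2·4.8² + 2·13.9² − 12.3²) = ½√(2·23.04 + 2·193.21 − 151.29) = ½√(46.08 + 386.42 − 151.29) = ½√281.21
√281.21 ≈ 16.7693, so m_a ≈ 8.38466

m_a = 8.385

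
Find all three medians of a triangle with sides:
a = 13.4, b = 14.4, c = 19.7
Median formula: m_a = ½√(2b² + 2c² − a²) (and cyclically). a² = 179.56, b² = 207.36, c² = 388.09.
m_a = ½√(2·207.36 + 2·388.09 − 179.56) = ½√1011.34 ≈ ½·31.8016 ≈ 15.9008
m_b = ½√(2·179.56 + 2·388.09 − 207.36) = ½√927.94 ≈ ½·30.4621 ≈ 15.2311
m_c = ½√(2·179.56 + 2·207.36 − 388.09) = ½√385.75 ≈ ½·19.6405 ≈ 9.82026

m_a = 15.9, m_b = 15.23, m_c = 9.82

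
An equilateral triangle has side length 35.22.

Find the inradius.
r = Area/s with s the semi-perimeter.
Area = (√3/4)·35.22² = (√3/4)·1240.4484 ≈ 0.433013·1240.4484 ≈ 537.13
s = 3·35.22/2 = 52.83
r ≈ 537.13/52.83 ≈ 10.1671
(Equivalently r = side/(2√3) = 35.22/3.4641 ≈ 10.1671.)

r = 10.17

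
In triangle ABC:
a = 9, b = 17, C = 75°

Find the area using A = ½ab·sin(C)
A = ½·a·b·sin(C) = ½·9·17·sin(75°)
sin(75°) ≈ 0.965926
A ≈ ½·153·0.965926 = 76.5·0.965926 ≈ 73.8933

Area = 73.89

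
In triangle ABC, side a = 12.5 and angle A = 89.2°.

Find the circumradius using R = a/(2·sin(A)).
R = a/(2·sin(A)) = 12.5/(2·sin(89.2°))
sin(89.2°) ≈ 0.999903
R ≈ 12.5/(2·0.999903) = 12.5/1.99981 ≈ 6.25061

R = 6.251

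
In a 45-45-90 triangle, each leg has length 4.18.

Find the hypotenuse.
In a 45-45-90 triangle the sides are in ratio 1 : 1 : √2, so hypotenuse = leg·√2.
Hypotenuse = 4.18·√2 ≈ 4.18·1.41421 ≈ 5.91141

Hypotenuse = 4.18√2 = 5.911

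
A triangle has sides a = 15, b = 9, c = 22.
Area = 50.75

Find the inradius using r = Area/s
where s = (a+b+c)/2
s = (15 + 9 + 22)/2 = 46/2 = 23
r = Area/s = 50.75/23 ≈ 2.20652

r = 2.207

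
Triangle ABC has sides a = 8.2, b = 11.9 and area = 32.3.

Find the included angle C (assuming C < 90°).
Area = ½·a·b·sin(C)  ⇒  sin(C) = 2·Area/(a·b) = 2·32.3/(8.2·11.9) = 64.6/97.58 ≈ 0.662021
C = arcsin(0.662021) ≈ 41.4542° (taking the acute solution since C < 90°)

C = 41.45°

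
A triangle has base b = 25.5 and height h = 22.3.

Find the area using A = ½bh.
A = ½·b·h = ½·25.5·22.3 = ½·568.65 = 284.325

Area = 284.325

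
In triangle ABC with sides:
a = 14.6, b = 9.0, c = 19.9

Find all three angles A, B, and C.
Law of cosines for each angle (a² = 213.16, b² = 81, c² = 396.01):
cos(A) = (b² + c² − a²)/(2bc) = (81 + 396.01 − 213.16)/(2·9.0·19.9) = 263.85/358.2 ≈ 0.7366  ⇒  A ≈ 42.5574°
cos(B) = (a² + c² − b²)/(2ac) = (213.16 + 396.01 − 81)/(2·14.6·19.9) = 528.17/581.08 ≈ 0.908945  ⇒  B ≈ 24.64°
cos(C) = (a² + b² − c²)/(2ab) = (213.16 + 81 − 396.01)/(2·14.6·9.0) = -101.85/262.8 ≈ -0.387557  ⇒  C ≈ 112.803°
Check: A + B + C ≈ 180°

A = 42.56°, B = 24.64°, C = 112.8°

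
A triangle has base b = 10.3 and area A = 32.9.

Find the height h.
A = ½·b·h  ⇒  h = 2A/b = 2·32.9/10.3 = 65.8/10.3 ≈ 6.38835

h = 6.388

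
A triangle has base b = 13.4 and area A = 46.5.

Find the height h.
A = ½·b·h  ⇒  h = 2A/b = 2·46.5/13.4 = 93/13.4 ≈ 6.9403

h = 6.94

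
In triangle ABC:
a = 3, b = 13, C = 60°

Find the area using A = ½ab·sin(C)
A = ½·a·b·sin(C) = ½·3·13·sin(60°)
sin(60°) ≈ 0.866025
A ≈ ½·39·0.866025 = 19.5·0.866025 ≈ 16.8875

Area = 16.89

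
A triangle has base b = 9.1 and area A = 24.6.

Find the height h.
A = ½·b·h  ⇒  h = 2A/b = 2·24.6/9.1 = 49.2/9.1 ≈ 5.40659

h = 5.407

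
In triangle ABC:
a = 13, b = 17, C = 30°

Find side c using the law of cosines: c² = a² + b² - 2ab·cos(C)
c² = 13² + 17² − 2·13·17·cos(30°)
cos(30°) ≈ 0.866025
c² ≈ 169 + 289 − 442·(0.866025) ≈ 458 − 382.783 ≈ 75.2168
c ≈ √75.2168 ≈ 8.67276

c = 8.673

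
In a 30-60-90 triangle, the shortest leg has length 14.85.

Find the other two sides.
In a 30-60-90 triangle the sides are in ratio 1 : √3 : 2 (short leg : long leg : hypotenuse).
Long leg = 14.85·√3 ≈ 14.85·1.73205 ≈ 25.721
Hypotenuse = 2·14.85 = 29.7

Long leg = 14.85√3 = 25.72, Hypotenuse = 29.7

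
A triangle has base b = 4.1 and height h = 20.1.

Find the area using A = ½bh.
A = ½·b·h = ½·4.1·20.1 = ½·82.41 = 41.205

Area = 41.205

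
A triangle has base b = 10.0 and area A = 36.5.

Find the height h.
A = ½·b·h  ⇒  h = 2A/b = 2·36.5/10.0 = 73/10.0 ≈ 7.3

h = 7.3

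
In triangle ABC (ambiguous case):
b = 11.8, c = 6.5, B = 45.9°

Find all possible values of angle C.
b/sin(B) = c/sin(C)  ⇒  sin(C) = c·sin(B)/b = 6.5·sin(45.9°)/11.8
sin(45.9°) ≈ 0.718126
sin(C) ≈ 6.5·0.718126/11.8 ≈ 4.66782/11.8 ≈ 0.395578
Candidate 1: C₁ = arcsin(0.395578) ≈ 23.302°  →  A = 180° − 45.9° − 23.302° ≈ 110.798° > 0, valid
Candidate 2: C₂ = 180° − C₁ ≈ 156.698°  →  A = 180° − 45.9° − 156.698° ≈ -22.598° ≤ 0, not a valid triangle

C = 23.3° (one solution)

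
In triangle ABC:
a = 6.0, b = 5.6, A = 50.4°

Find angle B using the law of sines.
a/sin(A) = b/sin(B)  ⇒  sin(B) = b·sin(A)/a = 5.6·sin(50.4°)/6.0
sin(50.4°) ≈ 0.770513
sin(B) ≈ 5.6·0.770513/6.0 ≈ 4.31487/6.0 ≈ 0.719146
B = arcsin(0.719146) ≈ 45.984°
(Since b ≤ a we need B ≤ A, so the obtuse alternative 180° − 45.984° ≈ 134.016° is rejected.)

B = 45.98°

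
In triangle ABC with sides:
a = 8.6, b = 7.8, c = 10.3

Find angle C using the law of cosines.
c² = a² + b² − 2ab·cos(C)  ⇒  cos(C) = (a² + b² − c²)/(2ab)
cos(C) = (8.6² + 7.8² − 10.3²)/(2·8.6·7.8) = (73.96 + 60.84 − 106.09)/134.16 = 28.71/134.16 ≈ 0.213998
C = arccos(0.213998) ≈ 77.6432°

C = 77.64°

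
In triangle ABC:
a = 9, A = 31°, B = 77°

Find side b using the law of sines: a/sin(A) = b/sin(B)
a/sin(A) = b/sin(B)  ⇒  b = a·sin(B)/sin(A) = 9·sin(77°)/sin(31°)
sin(77°) ≈ 0.97437, sin(31°) ≈ 0.515038
b ≈ 9·0.97437/0.515038 ≈ 8.76933/0.515038 ≈ 17.0266

b = 17.03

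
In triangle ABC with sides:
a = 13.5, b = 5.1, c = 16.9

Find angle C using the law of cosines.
c² = a² + b² − 2ab·cos(C)  ⇒  cos(C) = (a² + b² − c²)/(2ab)
cos(C) = (13.5² + 5.1² − 16.9²)/(2·13.5·5.1) = (182.25 + 26.01 − 285.61)/137.7 = -77.35/137.7 ≈ -0.561728
C = arccos(-0.561728) ≈ 124.175°

C = 124.2°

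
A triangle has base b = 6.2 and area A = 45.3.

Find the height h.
A = ½·b·h  ⇒  h = 2A/b = 2·45.3/6.2 = 90.6/6.2 ≈ 14.6129

h = 14.61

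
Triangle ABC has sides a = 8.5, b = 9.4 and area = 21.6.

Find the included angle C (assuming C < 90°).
Area = ½·a·b·sin(C)  ⇒  sin(C) = 2·Area/(a·b) = 2·21.6/(8.5·9.4) = 43.2/79.9 ≈ 0.540676
C = arcsin(0.540676) ≈ 32.7297° (taking the acute solution since C < 90°)

C = 32.73°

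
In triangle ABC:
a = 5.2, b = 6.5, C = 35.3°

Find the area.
Two sides and the included angle (SAS): A = ½·a·b·sin(C) = ½·5.2·6.5·sin(35.3°)
sin(35.3°) ≈ 0.577858
A ≈ ½·33.8·0.577858 = 16.9·0.577858 ≈ 9.76579

Area = 9.766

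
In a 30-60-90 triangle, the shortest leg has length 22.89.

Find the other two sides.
In a 30-60-90 triangle the sides are in ratio 1 : √3 : 2 (short leg : long leg : hypotenuse).
Long leg = 22.89·√3 ≈ 22.89·1.73205 ≈ 39.6466
Hypotenuse = 2·22.89 = 45.78

Long leg = 22.89√3 = 39.65, Hypotenuse = 45.78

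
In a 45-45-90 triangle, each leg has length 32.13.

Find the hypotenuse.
In a 45-45-90 triangle the sides are in ratio 1 : 1 : √2, so hypotenuse = leg·√2.
Hypotenuse = 32.13·√2 ≈ 32.13·1.41421 ≈ 45.4387

Hypotenuse = 32.13√2 = 45.44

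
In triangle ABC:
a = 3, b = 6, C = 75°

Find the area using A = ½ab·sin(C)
A = ½·a·b·sin(C) = ½·3·6·sin(75°)
sin(75°) ≈ 0.965926
A ≈ ½·18·0.965926 = 9·0.965926 ≈ 8.69333

Area = 8.693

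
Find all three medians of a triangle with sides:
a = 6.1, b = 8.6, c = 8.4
Median formula: m_a = ½√(2b² + 2c² − a²) (and cyclically). a² = 37.21, b² = 73.96, c² = 70.56.
m_a = ½√(2·73.96 + 2·70.56 − 37.21) = ½√251.83 ≈ ½·15.8692 ≈ 7.93458
m_b = ½√(2·37.21 + 2·70.56 − 73.96) = ½√141.58 ≈ ½·11.8987 ≈ 5.94937
m_c = ½√(2·37.21 + 2·73.96 − 70.56) = ½√151.78 ≈ ½·12.3199 ≈ 6.15995

m_a = 7.935, m_b = 5.949, m_c = 6.16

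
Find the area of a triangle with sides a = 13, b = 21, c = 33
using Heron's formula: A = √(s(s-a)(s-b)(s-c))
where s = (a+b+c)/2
s = (13 + 21 + 33)/2 = 67/2 = 33.5
s − a = 20.5, s − b = 12.5, s − c = 0.5
s(s−a)(s−b)(s−c) = 33.5·20.5·12.5·0.5 = 4292.1875
Area = √4292.1875 ≈ 65.5148

s = 33.5, Area = 65.51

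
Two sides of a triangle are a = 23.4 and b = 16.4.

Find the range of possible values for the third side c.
Triangle inequality: |a − b| < c < a + b
|a − b| = |23.4 − 16.4| = 7
a + b = 23.4 + 16.4 = 39.8

7 < c < 39.8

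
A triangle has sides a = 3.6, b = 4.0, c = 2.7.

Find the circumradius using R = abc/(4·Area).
First find the area with Heron's formula.
s = (3.6 + 4.0 + 2.7)/2 = 5.15
Area = √(s(s−a)(s−b)(s−c)) = √(5.15·1.55·1.15·2.45) ≈ √22.4907 ≈ 4.74244
abc = 3.6·4.0·2.7 = 38.88
R = abc/(4·Area) ≈ 38.88/(4·4.74244) = 38.88/18.9697 ≈ 2.04958

R = 2.05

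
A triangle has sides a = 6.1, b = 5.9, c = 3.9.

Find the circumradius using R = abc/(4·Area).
First find the area with Heron's formula.
s = (6.1 + 5.9 + 3.9)/2 = 7.95
Area = √(s(s−a)(s−b)(s−c)) = √(7.95·1.85·2.05·4.05) ≈ √122.109 ≈ 11.0503
abc = 6.1·5.9·3.9 = 140.361
R = abc/(4·Area) ≈ 140.361/(4·11.0503) = 140.361/44.2012 ≈ 3.1755

R = 3.176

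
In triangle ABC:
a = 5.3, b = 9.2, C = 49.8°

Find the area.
Two sides and the included angle (SAS): A = ½·a·b·sin(C) = ½·5.3·9.2·sin(49.8°)
sin(49.8°) ≈ 0.763796
A ≈ ½·48.76·0.763796 = 24.38·0.763796 ≈ 18.6213

Area = 18.62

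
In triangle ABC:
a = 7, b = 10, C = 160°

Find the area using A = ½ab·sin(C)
A = ½·a·b·sin(C) = ½·7·10·sin(160°)
sin(160°) ≈ 0.34202
A ≈ ½·70·0.34202 = 35·0.34202 ≈ 11.9707

Area = 11.97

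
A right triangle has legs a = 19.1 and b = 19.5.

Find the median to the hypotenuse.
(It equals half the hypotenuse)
Hypotenuse c = √(a² + b²) = √(364.81 + 380.25) = √745.06 ≈ 27.2958
Median to hypotenuse = c/2 ≈ 27.2958/2 ≈ 13.6479

Median = 13.65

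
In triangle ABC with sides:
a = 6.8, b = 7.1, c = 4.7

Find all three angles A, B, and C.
Law of cosines for each angle (a² = 46.24, b² = 50.41, c² = 22.09):
cos(A) = (b² + c² − a²)/(2bc) = (50.41 + 22.09 − 46.24)/(2·7.1·4.7) = 26.26/66.74 ≈ 0.393467  ⇒  A ≈ 66.8296°
cos(B) = (a² + c² − b²)/(2ac) = (46.24 + 22.09 − 50.41)/(2·6.8·4.7) = 17.92/63.92 ≈ 0.28035  ⇒  B ≈ 73.7189°
cos(C) = (a² + b² − c²)/(2ab) = (46.24 + 50.41 − 22.09)/(2·6.8·7.1) = 74.56/96.56 ≈ 0.772162  ⇒  C ≈ 39.4515°
Check: A + B + C ≈ 180°

A = 66.83°, B = 73.72°, C = 39.45°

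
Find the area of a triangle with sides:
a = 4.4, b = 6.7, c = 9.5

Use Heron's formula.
s = (4.4 + 6.7 + 9.5)/2 = 20.6/2 = 10.3
s − a = 5.9, s − b = 3.6, s − c = 0.8
s(s−a)(s−b)(s−c) = 10.3·5.9·3.6·0.8 ≈ 175.018
Area = √175.018 ≈ 13.2294

Area = 13.23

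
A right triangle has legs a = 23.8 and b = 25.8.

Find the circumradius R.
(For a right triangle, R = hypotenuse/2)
Hypotenuse c = √(a² + b²) = √(566.44 + 665.64) = √1232.08 ≈ 35.101
R = c/2 ≈ 35.101/2 ≈ 17.5505

R = 17.55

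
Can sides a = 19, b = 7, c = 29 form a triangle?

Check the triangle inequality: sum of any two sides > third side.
a + b vs c: 19 + 7 = 26 ≤ 29  ✗
a + c vs b: 19 + 29 = 48 > 7  ✓
b + c vs a: 7 + 29 = 36 > 19  ✓

No: 19 + 7 = 26 is not > 29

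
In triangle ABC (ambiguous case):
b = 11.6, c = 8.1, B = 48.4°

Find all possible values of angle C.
b/sin(B) = c/sin(C)  ⇒  sin(C) = c·sin(B)/b = 8.1·sin(48.4°)/11.6
sin(48.4°) ≈ 0.747798
sin(C) ≈ 8.1·0.747798/11.6 ≈ 6.05716/11.6 ≈ 0.522169
Candidate 1: C₁ = arcsin(0.522169) ≈ 31.4779°  →  A = 180° − 48.4° − 31.4779° ≈ 100.122° > 0, valid
Candidate 2: C₂ = 180° − C₁ ≈ 148.522°  →  A = 180° − 48.4° − 148.522° ≈ -16.9221° ≤ 0, not a valid triangle

C = 31.48° (one solution)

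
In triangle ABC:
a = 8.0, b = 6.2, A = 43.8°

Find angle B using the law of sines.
a/sin(A) = b/sin(B)  ⇒  sin(B) = b·sin(A)/a = 6.2·sin(43.8°)/8.0
sin(43.8°) ≈ 0.692143
sin(B) ≈ 6.2·0.692143/8.0 ≈ 4.29129/8.0 ≈ 0.536411
B = arcsin(0.536411) ≈ 32.4396°
(Since b ≤ a we need B ≤ A, so the obtuse alternative 180° − 32.4396° ≈ 147.56° is rejected.)

B = 32.44°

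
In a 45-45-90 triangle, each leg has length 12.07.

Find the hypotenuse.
In a 45-45-90 triangle the sides are in ratio 1 : 1 : √2, so hypotenuse = leg·√2.
Hypotenuse = 12.07·√2 ≈ 12.07·1.41421 ≈ 17.0696

Hypotenuse = 12.07√2 = 17.07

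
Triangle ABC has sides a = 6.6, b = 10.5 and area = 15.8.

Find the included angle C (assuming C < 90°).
Area = ½·a·b·sin(C)  ⇒  sin(C) = 2·Area/(a·b) = 2·15.8/(6.6·10.5) = 31.6/69.3 ≈ 0.455988
C = arcsin(0.455988) ≈ 27.1286° (taking the acute solution since C < 90°)

C = 27.13°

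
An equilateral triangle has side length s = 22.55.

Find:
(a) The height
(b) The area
(a) The height splits the triangle into two 30-60-90 halves: h = s·√3/2 = 22.55·1.73205/2 ≈ 39.0577/2 ≈ 19.5289
(b) Area = (√3/4)·s² = (√3/4)·22.55² = (√3/4)·508.5025 ≈ 0.433013·508.5025 ≈ 220.188

Height = 19.53, Area = 220.2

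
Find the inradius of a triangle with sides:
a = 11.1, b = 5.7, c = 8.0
r = Area/s where s is the semi-perimeter.
s = (11.1 + 5.7 + 8.0)/2 = 24.8/2 = 12.4
Area = √(s(s−a)(s−b)(s−c)) = √(12.4·1.3·6.7·4.4) ≈ √475.218 ≈ 21.7995
r ≈ 21.7995/12.4 ≈ 1.75802

r = 1.758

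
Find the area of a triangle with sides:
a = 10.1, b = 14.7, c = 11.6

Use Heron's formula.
s = (10.1 + 14.7 + 11.6)/2 = 36.4/2 = 18.2
s − a = 8.1, s − b = 3.5, s − c = 6.6
s(s−a)(s−b)(s−c) = 18.2·8.1·3.5·6.6 ≈ 3405.4
Area = √3405.4 ≈ 58.3558

Area = 58.36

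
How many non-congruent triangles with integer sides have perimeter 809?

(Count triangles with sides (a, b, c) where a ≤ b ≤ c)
Let a ≤ b ≤ c with a + b + c = 809. The only binding inequality is a + b > c, i.e. 809 − c > c, so c < 809/2; and c ≥ 809/3 since c is the largest side.
So 270 ≤ c ≤ 404. For each c, b runs from ⌈(809 − c)/2⌉ up to c (then a = 809 − b − c satisfies 1 ≤ a ≤ b automatically), giving c − ⌈(809 − c)/2⌉ + 1 choices.
Summing over c: 1 + 3 + 4 + 6 + … + 201 + 202  (135 terms, c = 270, …, 404) = 13736
Check (closed form: nearest integer to p²/48 for even p, (p+3)²/48 for odd p): (809+3)²/48 = 812²/48 = 659344/48 ≈ 13736.33 → 13736

13736 triangles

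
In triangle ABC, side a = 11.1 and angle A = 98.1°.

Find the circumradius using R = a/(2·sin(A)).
R = a/(2·sin(A)) = 11.1/(2·sin(98.1°))
sin(98.1°) ≈ 0.990024
R ≈ 11.1/(2·0.990024) = 11.1/1.98005 ≈ 5.60593

R = 5.606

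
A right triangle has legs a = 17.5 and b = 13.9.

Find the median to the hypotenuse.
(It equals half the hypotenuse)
Hypotenuse c = √(a² + b²) = √(306.25 + 193.21) = √499.46 ≈ 22.3486
Median to hypotenuse = c/2 ≈ 22.3486/2 ≈ 11.1743

Median = 11.17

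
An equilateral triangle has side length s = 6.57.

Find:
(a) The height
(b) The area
(a) The height splits the triangle into two 30-60-90 halves: h = s·√3/2 = 6.57·1.73205/2 ≈ 11.3796/2 ≈ 5.68979
(b) Area = (√3/4)·s² = (√3/4)·6.57² = (√3/4)·43.1649 ≈ 0.433013·43.1649 ≈ 18.6909

Height = 5.69, Area = 18.69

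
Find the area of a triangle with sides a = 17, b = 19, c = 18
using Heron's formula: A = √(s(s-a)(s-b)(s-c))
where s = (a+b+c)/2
s = (17 + 19 + 18)/2 = 54/2 = 27
s − a = 10, s − b = 8, s − c = 9
s(s−a)(s−b)(s−c) = 27·10·8·9 = 19440
Area = √19440 ≈ 139.427

s = 27.0, Area = 139.4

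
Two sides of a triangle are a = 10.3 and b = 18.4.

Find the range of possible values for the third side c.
Triangle inequality: |a − b| < c < a + b
|a − b| = |10.3 − 18.4| = 8.1
a + b = 10.3 + 18.4 = 28.7

8.1 < c < 28.7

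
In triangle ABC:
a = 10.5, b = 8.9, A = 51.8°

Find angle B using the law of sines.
a/sin(A) = b/sin(B)  ⇒  sin(B) = b·sin(A)/a = 8.9·sin(51.8°)/10.5
sin(51.8°) ≈ 0.785857
sin(B) ≈ 8.9·0.785857/10.5 ≈ 6.99413/10.5 ≈ 0.666107
B = arcsin(0.666107) ≈ 41.7673°
(Since b ≤ a we need B ≤ A, so the obtuse alternative 180° − 41.7673° ≈ 138.233° is rejected.)

B = 41.77°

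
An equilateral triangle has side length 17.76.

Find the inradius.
r = Area/s with s the semi-perimeter.
Area = (√3/4)·17.76² = (√3/4)·315.4176 ≈ 0.433013·315.4176 ≈ 136.58
s = 3·17.76/2 = 26.64
r ≈ 136.58/26.64 ≈ 5.12687
(Equivalently r = side/(2√3) = 17.76/3.4641 ≈ 5.12687.)

r = 5.127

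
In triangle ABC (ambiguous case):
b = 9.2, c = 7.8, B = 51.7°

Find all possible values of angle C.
b/sin(B) = c/sin(C)  ⇒  sin(C) = c·sin(B)/b = 7.8·sin(51.7°)/9.2
sin(51.7°) ≈ 0.784776
sin(C) ≈ 7.8·0.784776/9.2 ≈ 6.12126/9.2 ≈ 0.665354
Candidate 1: C₁ = arcsin(0.665354) ≈ 41.7095°  →  A = 180° − 51.7° − 41.7095° ≈ 86.5905° > 0, valid
Candidate 2: C₂ = 180° − C₁ ≈ 138.291°  →  A = 180° − 51.7° − 138.291° ≈ -9.9905° ≤ 0, not a valid triangle

C = 41.71° (one solution)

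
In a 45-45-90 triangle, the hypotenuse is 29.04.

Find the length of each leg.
In a 45-45-90 triangle hypotenuse = leg·√2, so leg = hypotenuse/√2.
Leg = 29.04/√2 ≈ 29.04/1.41421 ≈ 20.5344

Each leg = 20.53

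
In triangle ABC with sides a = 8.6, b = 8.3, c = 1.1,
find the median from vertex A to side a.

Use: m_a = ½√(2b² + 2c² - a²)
m_a = ½√(2·8.3² + 2·1.1² − 8.6²) = ½√(2·68.89 + 2·1.21 − 73.96) = ½√(137.78 + 2.42 − 73.96) = ½√66.24
√66.24 ≈ 8.1388, so m_a ≈ 4.0694

m_a = 4.069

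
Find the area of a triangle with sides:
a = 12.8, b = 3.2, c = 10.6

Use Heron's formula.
s = (12.8 + 3.2 + 10.6)/2 = 26.6/2 = 13.3
s − a = 0.5, s − b = 10.1, s − c = 2.7
s(s−a)(s−b)(s−c) = 13.3·0.5·10.1·2.7 ≈ 181.345
Area = √181.345 ≈ 13.4665

Area = 13.47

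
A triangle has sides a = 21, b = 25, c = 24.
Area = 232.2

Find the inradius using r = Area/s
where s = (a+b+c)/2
s = (21 + 25 + 24)/2 = 70/2 = 35
r = Area/s = 232.2/35 ≈ 6.63429

r = 6.634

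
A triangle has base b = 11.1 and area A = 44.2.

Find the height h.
A = ½·b·h  ⇒  h = 2A/b = 2·44.2/11.1 = 88.4/11.1 ≈ 7.96396

h = 7.964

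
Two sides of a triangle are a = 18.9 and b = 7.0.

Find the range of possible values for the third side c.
Triangle inequality: |a − b| < c < a + b
|a − b| = |18.9 − 7.0| = 11.9
a + b = 18.9 + 7.0 = 25.9

11.9 < c < 25.9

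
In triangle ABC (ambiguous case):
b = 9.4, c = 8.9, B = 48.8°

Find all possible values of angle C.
b/sin(B) = c/sin(C)  ⇒  sin(C) = c·sin(B)/b = 8.9·sin(48.8°)/9.4
sin(48.8°) ≈ 0.752415
sin(C) ≈ 8.9·0.752415/9.4 ≈ 6.69649/9.4 ≈ 0.712393
Candidate 1: C₁ = arcsin(0.712393) ≈ 45.4299°  →  A = 180° − 48.8° − 45.4299° ≈ 85.7701° > 0, valid
Candidate 2: C₂ = 180° − C₁ ≈ 134.57°  →  A = 180° − 48.8° − 134.57° ≈ -3.3701° ≤ 0, not a valid triangle

C = 45.43° (one solution)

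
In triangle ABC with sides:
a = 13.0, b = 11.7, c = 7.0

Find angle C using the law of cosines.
c² = a² + b² − 2ab·cos(C)  ⇒  cos(C) = (a² + b² − c²)/(2ab)
cos(C) = (13.0² + 11.7² − 7.0²)/(2·13.0·11.7) = (169 + 136.89 − 49)/304.2 = 256.89/304.2 ≈ 0.844477
C = arccos(0.844477) ≈ 32.384°

C = 32.38°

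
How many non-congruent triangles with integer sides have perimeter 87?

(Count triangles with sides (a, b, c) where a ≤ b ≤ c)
Let a ≤ b ≤ c with a + b + c = 87. The only binding inequality is a + b > c, i.e. 87 − c > c, so c < 87/2; and c ≥ 87/3 since c is the largest side.
So 29 ≤ c ≤ 43. For each c, b runs from ⌈(87 − c)/2⌉ up to c (then a = 87 − b − c satisfies 1 ≤ a ≤ b automatically), giving c − ⌈(87 − c)/2⌉ + 1 choices.
Summing over c: 1 + 2 + 4 + 5 + … + 20 + 22  (15 terms, c = 29, …, 43) = 169
Check (closed form: nearest integer to p²/48 for even p, (p+3)²/48 for odd p): (87+3)²/48 = 90²/48 = 8100/48 ≈ 168.75 → 169

169 triangles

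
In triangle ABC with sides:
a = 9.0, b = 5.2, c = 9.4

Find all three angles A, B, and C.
Law of cosines for each angle (a² = 81, b² = 27.04, c² = 88.36):
cos(A) = (b² + c² − a²)/(2bc) = (27.04 + 88.36 − 81)/(2·5.2·9.4) = 34.4/97.76 ≈ 0.351882  ⇒  A ≈ 69.3975°
cos(B) = (a² + c² − b²)/(2ac) = (81 + 88.36 − 27.04)/(2·9.0·9.4) = 142.32/169.2 ≈ 0.841135  ⇒  B ≈ 32.7399°
cos(C) = (a² + b² − c²)/(2ab) = (81 + 27.04 − 88.36)/(2·9.0·5.2) = 19.68/93.6 ≈ 0.210256  ⇒  C ≈ 77.8626°
Check: A + B + C ≈ 180°

A = 69.4°, B = 32.74°, C = 77.86°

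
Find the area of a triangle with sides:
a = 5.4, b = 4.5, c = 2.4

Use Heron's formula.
s = (5.4 + 4.5 + 2.4)/2 = 12.3/2 = 6.15
s − a = 0.75, s − b = 1.65, s − c = 3.75
s(s−a)(s−b)(s−c) = 6.15·0.75·1.65·3.75 ≈ 28.5398
Area = √28.5398 ≈ 5.34227

Area = 5.342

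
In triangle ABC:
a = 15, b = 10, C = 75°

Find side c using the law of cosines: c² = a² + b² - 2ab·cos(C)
c² = 15² + 10² − 2·15·10·cos(75°)
cos(75°) ≈ 0.258819
c² ≈ 225 + 100 − 300·(0.258819) ≈ 325 − 77.6457 ≈ 247.354
c ≈ √247.354 ≈ 15.7275

c = 15.73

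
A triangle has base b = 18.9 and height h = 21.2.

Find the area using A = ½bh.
A = ½·b·h = ½·18.9·21.2 = ½·400.68 = 200.34

Area = 200.34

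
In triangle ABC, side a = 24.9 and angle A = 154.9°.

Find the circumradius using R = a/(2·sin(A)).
R = a/(2·sin(A)) = 24.9/(2·sin(154.9°))
sin(154.9°) ≈ 0.424199
R ≈ 24.9/(2·0.424199) = 24.9/0.848399 ≈ 29.3494

R = 29.35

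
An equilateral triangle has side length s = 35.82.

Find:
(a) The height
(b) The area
(a) The height splits the triangle into two 30-60-90 halves: h = s·√3/2 = 35.82·1.73205/2 ≈ 62.0421/2 ≈ 31.021
(b) Area = (√3/4)·s² = (√3/4)·35.82² = (√3/4)·1283.0724 ≈ 0.433013·1283.0724 ≈ 555.587

Height = 31.02, Area = 555.6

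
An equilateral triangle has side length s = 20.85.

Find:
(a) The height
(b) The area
(a) The height splits the triangle into two 30-60-90 halves: h = s·√3/2 = 20.85·1.73205/2 ≈ 36.1133/2 ≈ 18.0566
(b) Area = (√3/4)·s² = (√3/4)·20.85² = (√3/4)·434.7225 ≈ 0.433013·434.7225 ≈ 188.24

Height = 18.06, Area = 188.2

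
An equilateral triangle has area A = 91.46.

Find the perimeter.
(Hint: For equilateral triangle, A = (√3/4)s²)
A = (√3/4)s²  ⇒  s² = 4A/√3 = 4·91.46/√3 = 365.84/1.73205 ≈ 211.218
s ≈ √211.218 ≈ 14.5333
Perimeter = 3s ≈ 3·14.5333 ≈ 43.6

Perimeter = 43.6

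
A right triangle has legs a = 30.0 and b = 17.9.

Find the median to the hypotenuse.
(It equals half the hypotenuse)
Hypotenuse c = √(a² + b²) = √(900 + 320.41) = √1220.41 ≈ 34.9344
Median to hypotenuse = c/2 ≈ 34.9344/2 ≈ 17.4672

Median = 17.47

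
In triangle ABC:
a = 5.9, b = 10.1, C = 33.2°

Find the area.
Two sides and the included angle (SAS): A = ½·a·b·sin(C) = ½·5.9·10.1·sin(33.2°)
sin(33.2°) ≈ 0.547563
A ≈ ½·59.59·0.547563 = 29.795·0.547563 ≈ 16.3146

Area = 16.31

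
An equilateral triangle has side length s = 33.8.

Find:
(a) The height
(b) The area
(a) The height splits the triangle into two 30-60-90 halves: h = s·√3/2 = 33.8·1.73205/2 ≈ 58.5433/2 ≈ 29.2717
(b) Area = (√3/4)·s² = (√3/4)·33.8² = (√3/4)·1142.44 ≈ 0.433013·1142.44 ≈ 494.691

Height = 29.27, Area = 494.7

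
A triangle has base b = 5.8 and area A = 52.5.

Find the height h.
A = ½·b·h  ⇒  h = 2A/b = 2·52.5/5.8 = 105/5.8 ≈ 18.1034

h = 18.1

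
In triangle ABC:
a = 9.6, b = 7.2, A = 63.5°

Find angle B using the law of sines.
a/sin(A) = b/sin(B)  ⇒  sin(B) = b·sin(A)/a = 7.2·sin(63.5°)/9.6
sin(63.5°) ≈ 0.894934
sin(B) ≈ 7.2·0.894934/9.6 ≈ 6.44353/9.6 ≈ 0.671201
B = arcsin(0.671201) ≈ 42.1598°
(Since b ≤ a we need B ≤ A, so the obtuse alternative 180° − 42.1598° ≈ 137.84° is rejected.)

B = 42.16°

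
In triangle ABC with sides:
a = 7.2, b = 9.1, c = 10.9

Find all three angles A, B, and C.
Law of cosines for each angle (a² = 51.84, b² = 82.81, c² = 118.81):
cos(A) = (b² + c² − a²)/(2bc) = (82.81 + 118.81 − 51.84)/(2·9.1·10.9) = 149.78/198.38 ≈ 0.755016  ⇒  A ≈ 40.9733°
cos(B) = (a² + c² − b²)/(2ac) = (51.84 + 118.81 − 82.81)/(2·7.2·10.9) = 87.84/156.96 ≈ 0.559633  ⇒  B ≈ 55.9696°
cos(C) = (a² + b² − c²)/(2ab) = (51.84 + 82.81 − 118.81)/(2·7.2·9.1) = 15.84/131.04 ≈ 0.120879  ⇒  C ≈ 83.0572°
Check: A + B + C ≈ 180°

A = 40.97°, B = 55.97°, C = 83.06°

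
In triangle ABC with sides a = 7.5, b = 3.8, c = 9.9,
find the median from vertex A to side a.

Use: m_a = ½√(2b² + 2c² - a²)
m_a = ½√(2·3.8² + 2·9.9² − 7.5²) = ½√(2·14.44 + 2·98.01 − 56.25) = ½√(28.88 + 196.02 − 56.25) = ½√168.65
√168.65 ≈ 12.9865, so m_a ≈ 6.49327

m_a = 6.493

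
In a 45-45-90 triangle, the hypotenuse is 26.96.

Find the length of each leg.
In a 45-45-90 triangle hypotenuse = leg·√2, so leg = hypotenuse/√2.
Leg = 26.96/√2 ≈ 26.96/1.41421 ≈ 19.0636

Each leg = 19.06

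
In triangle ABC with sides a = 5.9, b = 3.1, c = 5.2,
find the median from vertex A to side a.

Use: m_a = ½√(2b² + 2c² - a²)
m_a = ½√(2·3.1² + 2·5.2² − 5.9²) = ½√(2·9.61 + 2·27.04 − 34.81) = ½√(19.22 + 54.08 − 34.81) = ½√38.49
√38.49 ≈ 6.20403, so m_a ≈ 3.10202

m_a = 3.102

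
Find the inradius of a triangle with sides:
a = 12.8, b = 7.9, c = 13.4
r = Area/s where s is the semi-perimeter.
s = (12.8 + 7.9 + 13.4)/2 = 34.1/2 = 17.05
Area = √(s(s−a)(s−b)(s−c)) = √(17.05·4.25·9.15·3.65) ≈ √2420.07 ≈ 49.1942
r ≈ 49.1942/17.05 ≈ 2.88529

r = 2.885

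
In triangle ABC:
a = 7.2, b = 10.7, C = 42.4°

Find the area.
Two sides and the included angle (SAS): A = ½·a·b·sin(C) = ½·7.2·10.7·sin(42.4°)
sin(42.4°) ≈ 0.674302
A ≈ ½·77.04·0.674302 = 38.52·0.674302 ≈ 25.9741

Area = 25.97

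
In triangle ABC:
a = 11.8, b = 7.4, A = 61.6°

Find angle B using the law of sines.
a/sin(A) = b/sin(B)  ⇒  sin(B) = b·sin(A)/a = 7.4·sin(61.6°)/11.8
sin(61.6°) ≈ 0.879649
sin(B) ≈ 7.4·0.879649/11.8 ≈ 6.5094/11.8 ≈ 0.551644
B = arcsin(0.551644) ≈ 33.4799°
(Since b ≤ a we need B ≤ A, so the obtuse alternative 180° − 33.4799° ≈ 146.52° is rejected.)

B = 33.48°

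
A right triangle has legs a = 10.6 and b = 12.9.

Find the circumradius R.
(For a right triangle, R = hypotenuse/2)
Hypotenuse c = √(a² + b²) = √(112.36 + 166.41) = √278.77 ≈ 16.6964
R = c/2 ≈ 16.6964/2 ≈ 8.3482

R = 8.348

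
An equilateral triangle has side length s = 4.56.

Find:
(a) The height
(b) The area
(a) The height splits the triangle into two 30-60-90 halves: h = s·√3/2 = 4.56·1.73205/2 ≈ 7.89815/2 ≈ 3.94908
(b) Area = (√3/4)·s² = (√3/4)·4.56² = (√3/4)·20.7936 ≈ 0.433013·20.7936 ≈ 9.00389

Height = 3.949, Area = 9.004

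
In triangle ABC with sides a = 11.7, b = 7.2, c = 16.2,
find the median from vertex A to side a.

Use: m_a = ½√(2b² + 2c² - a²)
m_a = ½√(2·7.2² + 2·16.2² − 11.7²) = ½√(2·51.84 + 2·262.44 − 136.89) = ½√(103.68 + 524.88 − 136.89) = ½√491.67
√491.67 ≈ 22.1736, so m_a ≈ 11.0868

m_a = 11.09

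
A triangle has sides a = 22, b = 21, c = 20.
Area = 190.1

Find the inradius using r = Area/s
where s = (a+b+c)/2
s = (22 + 21 + 20)/2 = 63/2 = 31.5
r = Area/s = 190.1/31.5 ≈ 6.03492

r = 6.035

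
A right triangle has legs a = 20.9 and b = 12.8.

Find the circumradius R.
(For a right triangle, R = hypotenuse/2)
Hypotenuse c = √(a² + b²) = √(436.81 + 163.84) = √600.65 ≈ 24.5082
R = c/2 ≈ 24.5082/2 ≈ 12.2541

R = 12.25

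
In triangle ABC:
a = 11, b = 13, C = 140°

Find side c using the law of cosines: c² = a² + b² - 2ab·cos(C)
c² = 11² + 13² − 2·11·13·cos(140°)
cos(140°) ≈ -0.766044
c² ≈ 121 + 169 − 286·(-0.766044) ≈ 290 + 219.089 ≈ 509.089
c ≈ √509.089 ≈ 22.563

c = 22.56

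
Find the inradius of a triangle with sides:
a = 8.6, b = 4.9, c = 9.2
r = Area/s where s is the semi-perimeter.
s = (8.6 + 4.9 + 9.2)/2 = 22.7/2 = 11.35
Area = √(s(s−a)(s−b)(s−c)) = √(11.35·2.75·6.45·2.15) ≈ √432.839 ≈ 20.8048
r ≈ 20.8048/11.35 ≈ 1.83302

r = 1.833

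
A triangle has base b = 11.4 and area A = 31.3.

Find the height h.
A = ½·b·h  ⇒  h = 2A/b = 2·31.3/11.4 = 62.6/11.4 ≈ 5.49123

h = 5.491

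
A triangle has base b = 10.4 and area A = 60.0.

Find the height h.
A = ½·b·h  ⇒  h = 2A/b = 2·60.0/10.4 = 120/10.4 ≈ 11.5385

h = 11.54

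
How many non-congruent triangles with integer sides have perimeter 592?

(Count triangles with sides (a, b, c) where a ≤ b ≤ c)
Let a ≤ b ≤ c with a + b + c = 592. The only binding inequality is a + b > c, i.e. 592 − c > c, so c < 592/2; and c ≥ 592/3 since c is the largest side.
So 198 ≤ c ≤ 295. For each c, b runs from ⌈(592 − c)/2⌉ up to c (then a = 592 − b − c satisfies 1 ≤ a ≤ b automatically), giving c − ⌈(592 − c)/2⌉ + 1 choices.
Summing over c: 2 + 3 + 5 + 6 + … + 146 + 147  (98 terms, c = 198, …, 295) = 7301
Check (closed form: nearest integer to p²/48 for even p, (p+3)²/48 for odd p): 592²/48 = 350464/48 ≈ 7301.33 → 7301

7301 triangles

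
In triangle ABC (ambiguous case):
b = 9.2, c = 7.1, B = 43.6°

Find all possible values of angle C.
b/sin(B) = c/sin(C)  ⇒  sin(C) = c·sin(B)/b = 7.1·sin(43.6°)/9.2
sin(43.6°) ≈ 0.68962
sin(C) ≈ 7.1·0.68962/9.2 ≈ 4.8963/9.2 ≈ 0.532206
Candidate 1: C₁ = arcsin(0.532206) ≈ 32.1547°  →  A = 180° − 43.6° − 32.1547° ≈ 104.245° > 0, valid
Candidate 2: C₂ = 180° − C₁ ≈ 147.845°  →  A = 180° − 43.6° − 147.845° ≈ -11.4453° ≤ 0, not a valid triangle

C = 32.15° (one solution)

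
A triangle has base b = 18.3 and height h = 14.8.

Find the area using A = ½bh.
A = ½·b·h = ½·18.3·14.8 = ½·270.84 = 135.42

Area = 135.42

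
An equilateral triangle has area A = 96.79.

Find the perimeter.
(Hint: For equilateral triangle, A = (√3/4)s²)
A = (√3/4)s²  ⇒  s² = 4A/√3 = 4·96.79/√3 = 387.16/1.73205 ≈ 223.527
s ≈ √223.527 ≈ 14.9508
Perimeter = 3s ≈ 3·14.9508 ≈ 44.8525

Perimeter = 44.85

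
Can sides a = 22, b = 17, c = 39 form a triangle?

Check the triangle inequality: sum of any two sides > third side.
a + b vs c: 22 + 17 = 39 ≤ 39  ✗
a + c vs b: 22 + 39 = 61 > 17  ✓
b + c vs a: 17 + 39 = 56 > 22  ✓

No: 22 + 17 = 39 is not > 39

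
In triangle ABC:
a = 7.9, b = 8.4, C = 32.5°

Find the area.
Two sides and the included angle (SAS): A = ½·a·b·sin(C) = ½·7.9·8.4·sin(32.5°)
sin(32.5°) ≈ 0.5373
A ≈ ½·66.36·0.5373 = 33.18·0.5373 ≈ 17.8276

Area = 17.83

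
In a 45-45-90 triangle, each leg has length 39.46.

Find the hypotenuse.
In a 45-45-90 triangle the sides are in ratio 1 : 1 : √2, so hypotenuse = leg·√2.
Hypotenuse = 39.46·√2 ≈ 39.46·1.41421 ≈ 55.8049

Hypotenuse = 39.46√2 = 55.8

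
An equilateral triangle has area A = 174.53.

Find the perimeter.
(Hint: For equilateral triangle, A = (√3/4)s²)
A = (√3/4)s²  ⇒  s² = 4A/√3 = 4·174.53/√3 = 698.12/1.73205 ≈ 403.06
s ≈ √403.06 ≈ 20.0763
Perimeter = 3s ≈ 3·20.0763 ≈ 60.229

Perimeter = 60.23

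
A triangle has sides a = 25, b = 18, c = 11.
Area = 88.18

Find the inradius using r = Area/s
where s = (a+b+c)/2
s = (25 + 18 + 11)/2 = 54/2 = 27
r = Area/s = 88.18/27 ≈ 3.26593

r = 3.266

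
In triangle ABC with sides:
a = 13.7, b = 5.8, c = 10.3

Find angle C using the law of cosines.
c² = a² + b² − 2ab·cos(C)  ⇒  cos(C) = (a² + b² − c²)/(2ab)
cos(C) = (13.7² + 5.8² − 10.3²)/(2·13.7·5.8) = (187.69 + 33.64 − 106.09)/158.92 = 115.24/158.92 ≈ 0.725145
C = arccos(0.725145) ≈ 43.5191°

C = 43.52°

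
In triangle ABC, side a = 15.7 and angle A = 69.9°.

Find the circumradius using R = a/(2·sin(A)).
R = a/(2·sin(A)) = 15.7/(2·sin(69.9°))
sin(69.9°) ≈ 0.939094
R ≈ 15.7/(2·0.939094) = 15.7/1.87819 ≈ 8.35912

R = 8.359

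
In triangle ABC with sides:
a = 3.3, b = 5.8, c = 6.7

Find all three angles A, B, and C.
Law of cosines for each angle (a² = 10.89, b² = 33.64, c² = 44.89):
cos(A) = (b² + c² − a²)/(2bc) = (33.64 + 44.89 − 10.89)/(2·5.8·6.7) = 67.64/77.72 ≈ 0.870304  ⇒  A ≈ 29.5061°
cos(B) = (a² + c² − b²)/(2ac) = (10.89 + 44.89 − 33.64)/(2·3.3·6.7) = 22.14/44.22 ≈ 0.500678  ⇒  B ≈ 59.9551°
cos(C) = (a² + b² − c²)/(2ab) = (10.89 + 33.64 − 44.89)/(2·3.3·5.8) = -0.36/38.28 ≈ -0.00940439  ⇒  C ≈ 90.5388°
Check: A + B + C ≈ 180°

A = 29.51°, B = 59.96°, C = 90.54°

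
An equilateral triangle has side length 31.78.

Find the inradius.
r = Area/s with s the semi-perimeter.
Area = (√3/4)·31.78² = (√3/4)·1009.9684 ≈ 0.433013·1009.9684 ≈ 437.329
s = 3·31.78/2 = 47.67
r ≈ 437.329/47.67 ≈ 9.1741
(Equivalently r = side/(2√3) = 31.78/3.4641 ≈ 9.1741.)

r = 9.174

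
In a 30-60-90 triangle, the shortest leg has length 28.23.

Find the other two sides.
In a 30-60-90 triangle the sides are in ratio 1 : √3 : 2 (short leg : long leg : hypotenuse).
Long leg = 28.23·√3 ≈ 28.23·1.73205 ≈ 48.8958
Hypotenuse = 2·28.23 = 56.46

Long leg = 28.23√3 = 48.9, Hypotenuse = 56.46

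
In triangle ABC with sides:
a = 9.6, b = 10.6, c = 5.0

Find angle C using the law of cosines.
c² = a² + b² − 2ab·cos(C)  ⇒  cos(C) = (a² + b² − c²)/(2ab)
cos(C) = (9.6² + 10.6² − 5.0²)/(2·9.6·10.6) = (92.16 + 112.36 − 25)/203.52 = 179.52/203.52 ≈ 0.882075
C = arccos(0.882075) ≈ 28.1063°

C = 28.11°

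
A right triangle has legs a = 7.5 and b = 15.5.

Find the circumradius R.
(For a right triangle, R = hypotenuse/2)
Hypotenuse c = √(a² + b²) = √(56.25 + 240.25) = √296.5 ≈ 17.2192
R = c/2 ≈ 17.2192/2 ≈ 8.60959

R = 8.61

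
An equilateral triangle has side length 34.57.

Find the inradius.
r = Area/s with s the semi-perimeter.
Area = (√3/4)·34.57² = (√3/4)·1195.0849 ≈ 0.433013·1195.0849 ≈ 517.487
s = 3·34.57/2 = 51.855
r ≈ 517.487/51.855 ≈ 9.9795
(Equivalently r = side/(2√3) = 34.57/3.4641 ≈ 9.9795.)

r = 9.979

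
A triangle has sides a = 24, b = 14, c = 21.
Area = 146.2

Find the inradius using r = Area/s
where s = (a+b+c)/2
s = (24 + 14 + 21)/2 = 59/2 = 29.5
r = Area/s = 146.2/29.5 ≈ 4.95593

r = 4.956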